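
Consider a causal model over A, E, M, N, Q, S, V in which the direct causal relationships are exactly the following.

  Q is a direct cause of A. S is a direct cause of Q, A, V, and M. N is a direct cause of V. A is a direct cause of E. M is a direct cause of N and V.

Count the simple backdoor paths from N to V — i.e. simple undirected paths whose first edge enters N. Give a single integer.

A backdoor path from N to V is any simple undirected path whose first edge points into N (i.e. leaves N via a parent).
Parents of N: {M}.
Enumerating:
  P1: N <- M <- S -> V
  P2: N <- M -> V
That exhausts the simple backdoor paths. Count: 2.

2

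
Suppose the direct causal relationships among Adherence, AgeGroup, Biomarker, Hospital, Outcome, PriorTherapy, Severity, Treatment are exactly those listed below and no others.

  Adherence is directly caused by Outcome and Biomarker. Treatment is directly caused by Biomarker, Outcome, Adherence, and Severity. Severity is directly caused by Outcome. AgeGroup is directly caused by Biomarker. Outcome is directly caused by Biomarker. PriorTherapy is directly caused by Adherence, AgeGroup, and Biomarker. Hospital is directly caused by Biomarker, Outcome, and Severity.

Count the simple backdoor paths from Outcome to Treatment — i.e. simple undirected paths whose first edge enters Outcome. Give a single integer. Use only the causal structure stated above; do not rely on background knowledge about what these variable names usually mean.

5

A backdoor path from Outcome to Treatment is any simple undirected path whose first edge points into Outcome (i.e. leaves Outcome via a parent).
Parents of Outcome: {Biomarker}.
Enumerating:
  P1: Outcome <- Biomarker -> AgeGroup -> PriorTherapy <- Adherence -> Treatment
  P2: Outcome <- Biomarker -> Hospital <- Severity -> Treatment
  P3: Outcome <- Biomarker -> Adherence -> Treatment
  P4: Outcome <- Biomarker -> PriorTherapy <- Adherence -> Treatment
  P5: Outcome <- Biomarker -> Treatment
That exhausts the simple backdoor paths. Count: 5.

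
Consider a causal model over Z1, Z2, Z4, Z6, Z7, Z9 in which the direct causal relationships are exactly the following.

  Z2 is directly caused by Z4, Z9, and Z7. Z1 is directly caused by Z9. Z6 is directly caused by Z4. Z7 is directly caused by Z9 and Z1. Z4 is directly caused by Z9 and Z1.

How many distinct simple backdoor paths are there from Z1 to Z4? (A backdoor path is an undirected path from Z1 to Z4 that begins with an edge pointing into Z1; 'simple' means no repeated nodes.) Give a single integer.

A backdoor path from Z1 to Z4 is any simple undirected path whose first edge points into Z1 (i.e. leaves Z1 via a parent).
Parents of Z1: {Z9}.
Enumerating:
  P1: Z1 <- Z9 -> Z7 -> Z2 <- Z4
  P2: Z1 <- Z9 -> Z4
  P3: Z1 <- Z9 -> Z2 <- Z4
That exhausts the simple backdoor paths. Count: 3.

3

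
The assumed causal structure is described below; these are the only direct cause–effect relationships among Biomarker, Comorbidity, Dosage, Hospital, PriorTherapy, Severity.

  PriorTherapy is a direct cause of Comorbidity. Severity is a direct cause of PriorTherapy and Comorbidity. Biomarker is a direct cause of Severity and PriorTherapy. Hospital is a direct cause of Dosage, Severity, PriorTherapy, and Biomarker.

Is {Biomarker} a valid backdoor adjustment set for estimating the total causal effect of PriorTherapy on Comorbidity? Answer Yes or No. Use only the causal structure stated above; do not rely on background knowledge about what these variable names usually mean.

Backdoor paths from PriorTherapy to Comorbidity (paths whose first edge points into PriorTherapy):
  P1: PriorTherapy <- Hospital -> Biomarker -> Severity -> Comorbidity
  P2: PriorTherapy <- Hospital -> Severity -> Comorbidity
  P3: PriorTherapy <- Biomarker <- Hospital -> Severity -> Comorbidity
  P4: PriorTherapy <- Biomarker -> Severity -> Comorbidity
  P5: PriorTherapy <- Severity -> Comorbidity
Condition 1 (no descendant of PriorTherapy in the set): holds — descendants of PriorTherapy are {Comorbidity}; none are in {Biomarker}.
Condition 2 (every backdoor path blocked by {Biomarker}):
  P1: blocked at chain node Biomarker ∈ conditioning set.
  P2: open — no interior node is in the conditioning set.
  P3: blocked at chain node Biomarker ∈ conditioning set.
  P4: blocked at fork node Biomarker ∈ conditioning set.
  P5: open — no interior node is in the conditioning set.
{Biomarker} does not satisfy the backdoor criterion.

No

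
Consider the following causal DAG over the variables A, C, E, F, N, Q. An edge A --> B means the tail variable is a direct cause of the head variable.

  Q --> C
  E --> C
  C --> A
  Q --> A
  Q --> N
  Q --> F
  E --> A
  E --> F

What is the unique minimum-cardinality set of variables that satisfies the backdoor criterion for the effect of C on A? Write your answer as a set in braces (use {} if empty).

Variables eligible for adjustment (non-descendants of C, excluding C and A): {E, F, N, Q}.
Backdoor paths from C to A:
  P1: C <- E -> A
  P2: C <- E -> F <- Q -> A
  P3: C <- Q -> A
  P4: C <- Q -> F <- E -> A
The empty set is not sufficient: P1 (C <- E -> A) has no collider blocking it and no conditioned non-collider, so it is open.
Try {E, Q}:
  P1: blocked at fork node E ∈ conditioning set.
  P2: blocked at fork node E ∈ conditioning set.
  P3: blocked at fork node Q ∈ conditioning set.
  P4: blocked at fork node Q ∈ conditioning set.
{E, Q} contains no descendant of C and blocks every backdoor path.
Every element of {E, Q} is needed (dropping E leaves P1 open; dropping Q leaves P3 open), so no proper subset is valid.
Among all size-2 subsets of the eligible variables, only {E, Q} blocks every backdoor path, so it is the unique smallest valid adjustment set.

{E, Q}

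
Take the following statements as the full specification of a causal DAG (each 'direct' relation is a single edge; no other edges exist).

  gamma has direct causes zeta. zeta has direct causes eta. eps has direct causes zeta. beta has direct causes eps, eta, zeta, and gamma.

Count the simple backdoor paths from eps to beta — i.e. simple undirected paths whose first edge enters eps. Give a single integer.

3

A backdoor path from eps to beta is any simple undirected path whose first edge points into eps (i.e. leaves eps via a parent).
Parents of eps: {zeta}.
Enumerating:
  P1: eps <- zeta <- eta -> beta
  P2: eps <- zeta -> gamma -> beta
  P3: eps <- zeta -> beta
That exhausts the simple backdoor paths. Count: 3.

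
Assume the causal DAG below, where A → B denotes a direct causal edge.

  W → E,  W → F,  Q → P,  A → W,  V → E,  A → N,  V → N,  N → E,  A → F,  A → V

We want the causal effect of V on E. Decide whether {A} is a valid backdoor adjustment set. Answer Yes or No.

Yes

Backdoor paths from V to E (paths whose first edge points into V):
  P1: V <- A -> W -> E
  P2: V <- A -> F <- W -> E
  P3: V <- A -> N -> E
Condition 1 (no descendant of V in the set): holds — descendants of V are {E, N}; none are in {A}.
Condition 2 (every backdoor path blocked by {A}):
  P1: blocked at fork node A ∈ conditioning set.
  P2: blocked at fork node A ∈ conditioning set.
  P3: blocked at fork node A ∈ conditioning set.
{A} satisfies the backdoor criterion.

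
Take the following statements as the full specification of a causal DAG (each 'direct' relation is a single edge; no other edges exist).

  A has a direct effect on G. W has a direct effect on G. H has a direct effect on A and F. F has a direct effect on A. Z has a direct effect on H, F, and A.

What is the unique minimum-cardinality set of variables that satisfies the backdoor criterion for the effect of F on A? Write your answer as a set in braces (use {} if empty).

{H, Z}

Variables eligible for adjustment (non-descendants of F, excluding F and A): {H, W, Z}.
Backdoor paths from F to A:
  P1: F <- Z -> H -> A
  P2: F <- Z -> A
  P3: F <- H <- Z -> A
  P4: F <- H -> A
The empty set is not sufficient: P1 (F <- Z -> H -> A) has no collider blocking it and no conditioned non-collider, so it is open.
Try {H, Z}:
  P1: blocked at fork node Z ∈ conditioning set.
  P2: blocked at fork node Z ∈ conditioning set.
  P3: blocked at chain node H ∈ conditioning set.
  P4: blocked at fork node H ∈ conditioning set.
{H, Z} contains no descendant of F and blocks every backdoor path.
Every element of {H, Z} is needed (dropping H leaves P4 open; dropping Z leaves P2 open), so no proper subset is valid.
Among all size-2 subsets of the eligible variables, only {H, Z} blocks every backdoor path, so it is the unique smallest valid adjustment set.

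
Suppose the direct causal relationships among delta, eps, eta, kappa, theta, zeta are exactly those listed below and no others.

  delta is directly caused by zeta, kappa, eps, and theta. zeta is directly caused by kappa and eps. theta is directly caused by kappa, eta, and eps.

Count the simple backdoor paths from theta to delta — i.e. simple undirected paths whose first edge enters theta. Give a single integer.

A backdoor path from theta to delta is any simple undirected path whose first edge points into theta (i.e. leaves theta via a parent).
Parents of theta: {eps, eta, kappa}.
Enumerating:
  P1: theta <- kappa -> zeta <- eps -> delta
  P2: theta <- kappa -> zeta -> delta
  P3: theta <- kappa -> delta
  P4: theta <- eps -> zeta <- kappa -> delta
  P5: theta <- eps -> zeta -> delta
  P6: theta <- eps -> delta
That exhausts the simple backdoor paths. Count: 6.

6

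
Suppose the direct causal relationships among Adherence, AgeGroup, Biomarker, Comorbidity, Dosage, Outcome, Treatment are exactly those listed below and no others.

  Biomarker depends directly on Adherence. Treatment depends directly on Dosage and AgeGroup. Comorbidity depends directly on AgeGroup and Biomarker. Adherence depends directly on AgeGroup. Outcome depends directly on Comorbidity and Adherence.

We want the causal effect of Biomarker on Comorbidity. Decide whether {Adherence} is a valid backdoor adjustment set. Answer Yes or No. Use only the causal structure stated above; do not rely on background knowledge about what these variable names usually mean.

Yes

Backdoor paths from Biomarker to Comorbidity (paths whose first edge points into Biomarker):
  P1: Biomarker <- Adherence <- AgeGroup -> Comorbidity
  P2: Biomarker <- Adherence -> Outcome <- Comorbidity
Condition 1 (no descendant of Biomarker in the set): holds — descendants of Biomarker are {Comorbidity, Outcome}; none are in {Adherence}.
Condition 2 (every backdoor path blocked by {Adherence}):
  P1: blocked at chain node Adherence ∈ conditioning set.
  P2: blocked at fork node Adherence ∈ conditioning set.
{Adherence} satisfies the backdoor criterion.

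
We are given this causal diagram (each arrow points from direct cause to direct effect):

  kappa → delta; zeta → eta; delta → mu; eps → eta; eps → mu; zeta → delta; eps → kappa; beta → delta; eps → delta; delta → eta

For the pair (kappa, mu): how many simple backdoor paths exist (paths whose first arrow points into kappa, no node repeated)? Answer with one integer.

4

A backdoor path from kappa to mu is any simple undirected path whose first edge points into kappa (i.e. leaves kappa via a parent).
Parents of kappa: {eps}.
Enumerating:
  P1: kappa <- eps -> delta -> mu
  P2: kappa <- eps -> eta <- zeta -> delta -> mu
  P3: kappa <- eps -> eta <- delta -> mu
  P4: kappa <- eps -> mu
That exhausts the simple backdoor paths. Count: 4.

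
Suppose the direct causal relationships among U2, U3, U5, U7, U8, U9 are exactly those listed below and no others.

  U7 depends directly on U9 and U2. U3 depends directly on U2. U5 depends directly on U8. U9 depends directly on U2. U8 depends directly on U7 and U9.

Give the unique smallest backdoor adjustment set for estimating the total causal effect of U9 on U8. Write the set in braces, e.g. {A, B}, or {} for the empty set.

{U2}

Variables eligible for adjustment (non-descendants of U9, excluding U9 and U8): {U2, U3}.
Backdoor paths from U9 to U8:
  P1: U9 <- U2 -> U7 -> U8
The empty set is not sufficient: P1 (U9 <- U2 -> U7 -> U8) has no collider blocking it and no conditioned non-collider, so it is open.
Try {U2}:
  P1: blocked at fork node U2 ∈ conditioning set.
{U2} contains no descendant of U9 and blocks every backdoor path.
No other singleton works — e.g. {U3} leaves P1 open — so {U2} is the unique smallest valid adjustment set.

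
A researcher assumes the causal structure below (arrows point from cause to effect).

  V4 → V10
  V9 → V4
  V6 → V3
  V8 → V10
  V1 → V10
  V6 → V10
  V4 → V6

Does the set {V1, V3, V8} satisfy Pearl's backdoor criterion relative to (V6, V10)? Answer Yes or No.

Backdoor paths from V6 to V10 (paths whose first edge points into V6):
  P1: V6 <- V4 -> V10
Condition 1 (no descendant of V6 in the set): FAILS — V3 is a descendant of V6.
Condition 2 (every backdoor path blocked by {V1, V3, V8}):
  P1: open — no interior node is in the conditioning set.
{V1, V3, V8} does not satisfy the backdoor criterion.

No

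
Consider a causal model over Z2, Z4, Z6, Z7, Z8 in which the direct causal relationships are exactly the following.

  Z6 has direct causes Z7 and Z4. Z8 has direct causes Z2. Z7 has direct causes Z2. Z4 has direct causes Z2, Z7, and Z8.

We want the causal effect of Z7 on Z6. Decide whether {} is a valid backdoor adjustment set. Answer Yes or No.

No

Backdoor paths from Z7 to Z6 (paths whose first edge points into Z7):
  P1: Z7 <- Z2 -> Z8 -> Z4 -> Z6
  P2: Z7 <- Z2 -> Z4 -> Z6
Condition 1 (no descendant of Z7 in the set): holds — descendants of Z7 are {Z4, Z6}; none are in {}.
Condition 2 (every backdoor path blocked by {}):
  P1: open — no interior node is in the conditioning set.
  P2: open — no interior node is in the conditioning set.
{} does not satisfy the backdoor criterion.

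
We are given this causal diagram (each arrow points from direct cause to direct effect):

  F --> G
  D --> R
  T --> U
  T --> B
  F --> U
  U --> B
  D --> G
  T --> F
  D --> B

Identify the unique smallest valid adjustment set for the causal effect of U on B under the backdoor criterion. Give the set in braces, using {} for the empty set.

{T}

Variables eligible for adjustment (non-descendants of U, excluding U and B): {D, F, G, R, T}.
Backdoor paths from U to B:
  P1: U <- T -> F -> G <- D -> B
  P2: U <- T -> B
  P3: U <- F <- T -> B
  P4: U <- F -> G <- D -> B
The empty set is not sufficient: P2 (U <- T -> B) has no collider blocking it and no conditioned non-collider, so it is open.
Try {T}:
  P1: blocked at fork node T ∈ conditioning set.
  P2: blocked at fork node T ∈ conditioning set.
  P3: blocked at fork node T ∈ conditioning set.
  P4: blocked at collider G (neither it nor any descendant is in the conditioning set).
{T} contains no descendant of U and blocks every backdoor path.
No other singleton works — e.g. {F} leaves P2 open — so {T} is the unique smallest valid adjustment set.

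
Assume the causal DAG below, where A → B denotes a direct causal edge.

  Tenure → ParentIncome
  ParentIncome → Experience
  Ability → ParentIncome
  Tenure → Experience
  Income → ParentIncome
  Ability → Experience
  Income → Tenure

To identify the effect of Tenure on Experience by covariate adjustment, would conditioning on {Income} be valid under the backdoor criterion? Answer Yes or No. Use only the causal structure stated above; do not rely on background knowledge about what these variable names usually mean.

Yes

Backdoor paths from Tenure to Experience (paths whose first edge points into Tenure):
  P1: Tenure <- Income -> ParentIncome <- Ability -> Experience
  P2: Tenure <- Income -> ParentIncome -> Experience
Condition 1 (no descendant of Tenure in the set): holds — descendants of Tenure are {Experience, ParentIncome}; none are in {Income}.
Condition 2 (every backdoor path blocked by {Income}):
  P1: blocked at fork node Income ∈ conditioning set.
  P2: blocked at fork node Income ∈ conditioning set.
{Income} satisfies the backdoor criterion.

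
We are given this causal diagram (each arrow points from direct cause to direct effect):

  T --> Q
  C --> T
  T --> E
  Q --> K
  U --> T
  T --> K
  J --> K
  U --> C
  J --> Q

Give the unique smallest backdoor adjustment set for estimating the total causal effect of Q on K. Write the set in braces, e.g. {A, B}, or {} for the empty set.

{J, T}

Variables eligible for adjustment (non-descendants of Q, excluding Q and K): {C, E, J, T, U}.
Backdoor paths from Q to K:
  P1: Q <- T -> K
  P2: Q <- J -> K
The empty set is not sufficient: P1 (Q <- T -> K) has no collider blocking it and no conditioned non-collider, so it is open.
Try {J, T}:
  P1: blocked at fork node T ∈ conditioning set.
  P2: blocked at fork node J ∈ conditioning set.
{J, T} contains no descendant of Q and blocks every backdoor path.
Every element of {J, T} is needed (dropping J leaves P2 open; dropping T leaves P1 open), so no proper subset is valid.
Among all size-2 subsets of the eligible variables, only {J, T} blocks every backdoor path, so it is the unique smallest valid adjustment set.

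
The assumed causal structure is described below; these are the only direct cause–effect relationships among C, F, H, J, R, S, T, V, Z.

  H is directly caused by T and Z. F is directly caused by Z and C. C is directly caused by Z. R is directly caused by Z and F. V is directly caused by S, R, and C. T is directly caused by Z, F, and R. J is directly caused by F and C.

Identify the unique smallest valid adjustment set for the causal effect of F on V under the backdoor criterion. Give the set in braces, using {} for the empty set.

Variables eligible for adjustment (non-descendants of F, excluding F and V): {C, S, Z}.
Backdoor paths from F to V:
  P1: F <- Z -> C -> V
  P2: F <- Z -> R -> V
  P3: F <- Z -> T <- R -> V
  P4: F <- Z -> H <- T <- R -> V
  P5: F <- C <- Z -> R -> V
  P6: F <- C <- Z -> T <- R -> V
  P7: F <- C <- Z -> H <- T <- R -> V
  P8: F <- C -> V
The empty set is not sufficient: P1 (F <- Z -> C -> V) has no collider blocking it and no conditioned non-collider, so it is open.
Try {C, Z}:
  P1: blocked at fork node Z ∈ conditioning set.
  P2: blocked at fork node Z ∈ conditioning set.
  P3: blocked at fork node Z ∈ conditioning set.
  P4: blocked at fork node Z ∈ conditioning set.
  P5: blocked at chain node C ∈ conditioning set.
  P6: blocked at chain node C ∈ conditioning set.
  P7: blocked at chain node C ∈ conditioning set.
  P8: blocked at fork node C ∈ conditioning set.
{C, Z} contains no descendant of F and blocks every backdoor path.
Every element of {C, Z} is needed (dropping C leaves P8 open; dropping Z leaves P2 open), so no proper subset is valid.
Among all size-2 subsets of the eligible variables, only {C, Z} blocks every backdoor path, so it is the unique smallest valid adjustment set.

{C, Z}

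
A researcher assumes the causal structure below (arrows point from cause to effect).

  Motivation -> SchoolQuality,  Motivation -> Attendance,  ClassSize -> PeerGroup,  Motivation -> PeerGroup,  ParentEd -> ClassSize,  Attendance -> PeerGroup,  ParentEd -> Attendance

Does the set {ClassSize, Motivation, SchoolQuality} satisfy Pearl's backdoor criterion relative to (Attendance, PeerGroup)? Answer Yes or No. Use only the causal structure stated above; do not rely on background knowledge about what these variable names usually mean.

Backdoor paths from Attendance to PeerGroup (paths whose first edge points into Attendance):
  P1: Attendance <- ParentEd -> ClassSize -> PeerGroup
  P2: Attendance <- Motivation -> PeerGroup
Condition 1 (no descendant of Attendance in the set): holds — descendants of Attendance are {PeerGroup}; none are in {ClassSize, Motivation, SchoolQuality}.
Condition 2 (every backdoor path blocked by {ClassSize, Motivation, SchoolQuality}):
  P1: blocked at chain node ClassSize ∈ conditioning set.
  P2: blocked at fork node Motivation ∈ conditioning set.
{ClassSize, Motivation, SchoolQuality} satisfies the backdoor criterion.

Yes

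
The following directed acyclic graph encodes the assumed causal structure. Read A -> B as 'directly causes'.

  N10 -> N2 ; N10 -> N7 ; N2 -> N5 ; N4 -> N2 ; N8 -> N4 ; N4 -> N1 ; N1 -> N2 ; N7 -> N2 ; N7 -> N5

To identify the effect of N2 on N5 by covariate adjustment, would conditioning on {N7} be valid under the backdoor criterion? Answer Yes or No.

Yes

Backdoor paths from N2 to N5 (paths whose first edge points into N2):
  P1: N2 <- N10 -> N7 -> N5
  P2: N2 <- N7 -> N5
Condition 1 (no descendant of N2 in the set): holds — descendants of N2 are {N5}; none are in {N7}.
Condition 2 (every backdoor path blocked by {N7}):
  P1: blocked at chain node N7 ∈ conditioning set.
  P2: blocked at fork node N7 ∈ conditioning set.
{N7} satisfies the backdoor criterion.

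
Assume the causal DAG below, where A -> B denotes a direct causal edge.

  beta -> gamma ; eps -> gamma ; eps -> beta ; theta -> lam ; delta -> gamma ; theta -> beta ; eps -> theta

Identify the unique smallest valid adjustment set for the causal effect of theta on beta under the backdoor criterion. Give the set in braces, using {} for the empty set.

Variables eligible for adjustment (non-descendants of theta, excluding theta and beta): {delta, eps}.
Backdoor paths from theta to beta:
  P1: theta <- eps -> beta
  P2: theta <- eps -> gamma <- beta
The empty set is not sufficient: P1 (theta <- eps -> beta) has no collider blocking it and no conditioned non-collider, so it is open.
Try {eps}:
  P1: blocked at fork node eps ∈ conditioning set.
  P2: blocked at fork node eps ∈ conditioning set.
{eps} contains no descendant of theta and blocks every backdoor path.
No other singleton works — e.g. {delta} leaves P1 open — so {eps} is the unique smallest valid adjustment set.

{eps}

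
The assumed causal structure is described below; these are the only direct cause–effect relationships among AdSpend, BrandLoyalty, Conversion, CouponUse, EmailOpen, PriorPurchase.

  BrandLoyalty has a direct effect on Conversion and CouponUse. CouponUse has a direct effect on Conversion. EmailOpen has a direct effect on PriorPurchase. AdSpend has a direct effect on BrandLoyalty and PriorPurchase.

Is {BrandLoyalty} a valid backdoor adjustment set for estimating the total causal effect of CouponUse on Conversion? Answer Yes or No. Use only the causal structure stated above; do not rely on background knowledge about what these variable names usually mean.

Yes

Backdoor paths from CouponUse to Conversion (paths whose first edge points into CouponUse):
  P1: CouponUse <- BrandLoyalty -> Conversion
Condition 1 (no descendant of CouponUse in the set): holds — descendants of CouponUse are {Conversion}; none are in {BrandLoyalty}.
Condition 2 (every backdoor path blocked by {BrandLoyalty}):
  P1: blocked at fork node BrandLoyalty ∈ conditioning set.
{BrandLoyalty} satisfies the backdoor criterion.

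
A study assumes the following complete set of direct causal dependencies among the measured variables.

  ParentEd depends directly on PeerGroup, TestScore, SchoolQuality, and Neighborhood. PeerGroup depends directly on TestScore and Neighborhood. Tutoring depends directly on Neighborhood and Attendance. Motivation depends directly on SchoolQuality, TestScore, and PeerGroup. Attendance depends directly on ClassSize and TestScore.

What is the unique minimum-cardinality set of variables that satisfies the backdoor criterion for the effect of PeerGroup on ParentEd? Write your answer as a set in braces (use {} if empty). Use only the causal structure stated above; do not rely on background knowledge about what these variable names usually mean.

{Neighborhood, TestScore}

Variables eligible for adjustment (non-descendants of PeerGroup, excluding PeerGroup and ParentEd): {Attendance, ClassSize, Neighborhood, SchoolQuality, TestScore, Tutoring}.
Backdoor paths from PeerGroup to ParentEd:
  P1: PeerGroup <- Neighborhood -> ParentEd
  P2: PeerGroup <- Neighborhood -> Tutoring <- Attendance <- TestScore -> ParentEd
  P3: PeerGroup <- Neighborhood -> Tutoring <- Attendance <- TestScore -> Motivation <- SchoolQuality -> ParentEd
  P4: PeerGroup <- TestScore -> ParentEd
  P5: PeerGroup <- TestScore -> Motivation <- SchoolQuality -> ParentEd
  P6: PeerGroup <- TestScore -> Attendance -> Tutoring <- Neighborhood -> ParentEd
The empty set is not sufficient: P1 (PeerGroup <- Neighborhood -> ParentEd) has no collider blocking it and no conditioned non-collider, so it is open.
Try {Neighborhood, TestScore}:
  P1: blocked at fork node Neighborhood ∈ conditioning set.
  P2: blocked at fork node Neighborhood ∈ conditioning set.
  P3: blocked at fork node Neighborhood ∈ conditioning set.
  P4: blocked at fork node TestScore ∈ conditioning set.
  P5: blocked at fork node TestScore ∈ conditioning set.
  P6: blocked at fork node TestScore ∈ conditioning set.
{Neighborhood, TestScore} contains no descendant of PeerGroup and blocks every backdoor path.
Every element of {Neighborhood, TestScore} is needed (dropping Neighborhood leaves P1 open; dropping TestScore leaves P4 open), so no proper subset is valid.
Among all size-2 subsets of the eligible variables, only {Neighborhood, TestScore} blocks every backdoor path, so it is the unique smallest valid adjustment set.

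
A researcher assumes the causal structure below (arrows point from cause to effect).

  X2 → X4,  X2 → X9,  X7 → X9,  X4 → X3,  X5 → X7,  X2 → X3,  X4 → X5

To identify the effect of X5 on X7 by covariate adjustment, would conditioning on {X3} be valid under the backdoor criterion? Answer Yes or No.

Backdoor paths from X5 to X7 (paths whose first edge points into X5):
  P1: X5 <- X4 <- X2 -> X9 <- X7
  P2: X5 <- X4 -> X3 <- X2 -> X9 <- X7
Condition 1 (no descendant of X5 in the set): holds — descendants of X5 are {X7, X9}; none are in {X3}.
Condition 2 (every backdoor path blocked by {X3}):
  P1: blocked at collider X9 (neither it nor any descendant is in the conditioning set).
  P2: blocked at collider X9 (neither it nor any descendant is in the conditioning set).
{X3} satisfies the backdoor criterion.

Yes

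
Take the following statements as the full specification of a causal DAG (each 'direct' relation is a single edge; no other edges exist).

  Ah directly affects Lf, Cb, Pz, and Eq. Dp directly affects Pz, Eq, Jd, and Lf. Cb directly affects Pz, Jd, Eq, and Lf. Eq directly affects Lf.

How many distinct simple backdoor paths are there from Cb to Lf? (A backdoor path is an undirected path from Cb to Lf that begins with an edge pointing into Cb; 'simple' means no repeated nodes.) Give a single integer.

5

A backdoor path from Cb to Lf is any simple undirected path whose first edge points into Cb (i.e. leaves Cb via a parent).
Parents of Cb: {Ah}.
Enumerating:
  P1: Cb <- Ah -> Eq <- Dp -> Lf
  P2: Cb <- Ah -> Eq -> Lf
  P3: Cb <- Ah -> Lf
  P4: Cb <- Ah -> Pz <- Dp -> Eq -> Lf
  P5: Cb <- Ah -> Pz <- Dp -> Lf
That exhausts the simple backdoor paths. Count: 5.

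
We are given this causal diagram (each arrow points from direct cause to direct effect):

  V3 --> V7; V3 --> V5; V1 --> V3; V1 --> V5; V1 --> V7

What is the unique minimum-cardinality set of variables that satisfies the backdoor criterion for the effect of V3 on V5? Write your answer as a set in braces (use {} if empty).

Variables eligible for adjustment (non-descendants of V3, excluding V3 and V5): {V1}.
Backdoor paths from V3 to V5:
  P1: V3 <- V1 -> V5
The empty set is not sufficient: P1 (V3 <- V1 -> V5) has no collider blocking it and no conditioned non-collider, so it is open.
Try {V1}:
  P1: blocked at fork node V1 ∈ conditioning set.
{V1} contains no descendant of V3 and blocks every backdoor path.
{V1} is the unique smallest valid adjustment set.

{V1}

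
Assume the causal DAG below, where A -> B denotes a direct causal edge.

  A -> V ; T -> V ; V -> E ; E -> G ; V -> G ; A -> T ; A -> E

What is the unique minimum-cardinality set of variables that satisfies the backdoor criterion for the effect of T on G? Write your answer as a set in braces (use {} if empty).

Variables eligible for adjustment (non-descendants of T, excluding T and G): {A}.
Backdoor paths from T to G:
  P1: T <- A -> V -> E -> G
  P2: T <- A -> V -> G
  P3: T <- A -> E <- V -> G
  P4: T <- A -> E -> G
The empty set is not sufficient: P1 (T <- A -> V -> E -> G) has no collider blocking it and no conditioned non-collider, so it is open.
Try {A}:
  P1: blocked at fork node A ∈ conditioning set.
  P2: blocked at fork node A ∈ conditioning set.
  P3: blocked at fork node A ∈ conditioning set.
  P4: blocked at fork node A ∈ conditioning set.
{A} contains no descendant of T and blocks every backdoor path.
{A} is the unique smallest valid adjustment set.

{A}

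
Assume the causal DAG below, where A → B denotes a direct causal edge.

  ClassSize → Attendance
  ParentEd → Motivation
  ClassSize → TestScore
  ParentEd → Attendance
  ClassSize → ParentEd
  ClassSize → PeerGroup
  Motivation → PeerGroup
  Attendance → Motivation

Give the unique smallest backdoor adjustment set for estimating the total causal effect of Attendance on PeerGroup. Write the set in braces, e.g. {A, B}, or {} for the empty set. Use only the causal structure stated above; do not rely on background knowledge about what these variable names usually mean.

{ClassSize, ParentEd}

Variables eligible for adjustment (non-descendants of Attendance, excluding Attendance and PeerGroup): {ClassSize, ParentEd, TestScore}.
Backdoor paths from Attendance to PeerGroup:
  P1: Attendance <- ClassSize -> ParentEd -> Motivation -> PeerGroup
  P2: Attendance <- ClassSize -> PeerGroup
  P3: Attendance <- ParentEd <- ClassSize -> PeerGroup
  P4: Attendance <- ParentEd -> Motivation -> PeerGroup
The empty set is not sufficient: P1 (Attendance <- ClassSize -> ParentEd -> Motivation -> PeerGroup) has no collider blocking it and no conditioned non-collider, so it is open.
Try {ClassSize, ParentEd}:
  P1: blocked at fork node ClassSize ∈ conditioning set.
  P2: blocked at fork node ClassSize ∈ conditioning set.
  P3: blocked at chain node ParentEd ∈ conditioning set.
  P4: blocked at fork node ParentEd ∈ conditioning set.
{ClassSize, ParentEd} contains no descendant of Attendance and blocks every backdoor path.
Every element of {ClassSize, ParentEd} is needed (dropping ClassSize leaves P2 open; dropping ParentEd leaves P4 open), so no proper subset is valid.
Among all size-2 subsets of the eligible variables, only {ClassSize, ParentEd} blocks every backdoor path, so it is the unique smallest valid adjustment set.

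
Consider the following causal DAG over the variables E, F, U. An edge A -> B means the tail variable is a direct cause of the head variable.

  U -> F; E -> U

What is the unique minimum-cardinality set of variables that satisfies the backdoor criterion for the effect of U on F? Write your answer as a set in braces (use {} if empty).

Variables eligible for adjustment (non-descendants of U, excluding U and F): {E}.
Backdoor paths from U to F:
  (none)
With no backdoor paths the empty set already satisfies the criterion, and it is trivially minimal.

{}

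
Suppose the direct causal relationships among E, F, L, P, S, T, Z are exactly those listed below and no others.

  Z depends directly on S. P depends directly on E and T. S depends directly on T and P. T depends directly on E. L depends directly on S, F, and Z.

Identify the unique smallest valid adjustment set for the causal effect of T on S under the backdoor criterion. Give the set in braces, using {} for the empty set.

{E}

Variables eligible for adjustment (non-descendants of T, excluding T and S): {E, F}.
Backdoor paths from T to S:
  P1: T <- E -> P -> S
The empty set is not sufficient: P1 (T <- E -> P -> S) has no collider blocking it and no conditioned non-collider, so it is open.
Try {E}:
  P1: blocked at fork node E ∈ conditioning set.
{E} contains no descendant of T and blocks every backdoor path.
No other singleton works — e.g. {F} leaves P1 open — so {E} is the unique smallest valid adjustment set.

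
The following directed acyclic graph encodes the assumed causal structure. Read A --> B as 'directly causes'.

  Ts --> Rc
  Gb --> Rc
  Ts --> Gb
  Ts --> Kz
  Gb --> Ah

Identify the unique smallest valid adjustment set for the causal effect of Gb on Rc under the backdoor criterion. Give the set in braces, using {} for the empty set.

Variables eligible for adjustment (non-descendants of Gb, excluding Gb and Rc): {Kz, Ts}.
Backdoor paths from Gb to Rc:
  P1: Gb <- Ts -> Rc
The empty set is not sufficient: P1 (Gb <- Ts -> Rc) has no collider blocking it and no conditioned non-collider, so it is open.
Try {Ts}:
  P1: blocked at fork node Ts ∈ conditioning set.
{Ts} contains no descendant of Gb and blocks every backdoor path.
No other singleton works — e.g. {Kz} leaves P1 open — so {Ts} is the unique smallest valid adjustment set.

{Ts}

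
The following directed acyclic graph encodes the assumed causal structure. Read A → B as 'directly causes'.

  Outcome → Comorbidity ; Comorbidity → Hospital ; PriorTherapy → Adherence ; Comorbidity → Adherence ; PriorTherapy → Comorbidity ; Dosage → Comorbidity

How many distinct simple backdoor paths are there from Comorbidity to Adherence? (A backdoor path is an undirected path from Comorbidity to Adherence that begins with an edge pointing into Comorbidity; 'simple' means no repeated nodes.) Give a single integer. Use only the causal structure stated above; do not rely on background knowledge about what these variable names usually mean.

A backdoor path from Comorbidity to Adherence is any simple undirected path whose first edge points into Comorbidity (i.e. leaves Comorbidity via a parent).
Parents of Comorbidity: {Dosage, Outcome, PriorTherapy}.
Enumerating:
  P1: Comorbidity <- PriorTherapy -> Adherence
That exhausts the simple backdoor paths. Count: 1.

1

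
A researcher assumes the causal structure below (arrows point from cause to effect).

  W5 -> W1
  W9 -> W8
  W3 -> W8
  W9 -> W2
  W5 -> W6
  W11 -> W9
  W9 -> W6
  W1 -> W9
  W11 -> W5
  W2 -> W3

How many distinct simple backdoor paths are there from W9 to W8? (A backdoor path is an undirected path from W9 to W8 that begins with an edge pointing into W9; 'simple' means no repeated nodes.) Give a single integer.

A backdoor path from W9 to W8 is any simple undirected path whose first edge points into W9 (i.e. leaves W9 via a parent).
Parents of W9: {W1, W11}.
No simple path from any parent of W9 reaches W8 without revisiting W9, so there are no backdoor paths.

0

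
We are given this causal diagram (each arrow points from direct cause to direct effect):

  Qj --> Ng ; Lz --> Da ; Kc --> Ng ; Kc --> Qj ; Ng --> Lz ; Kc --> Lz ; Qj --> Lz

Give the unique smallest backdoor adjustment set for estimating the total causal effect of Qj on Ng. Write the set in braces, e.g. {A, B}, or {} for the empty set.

{Kc}

Variables eligible for adjustment (non-descendants of Qj, excluding Qj and Ng): {Kc}.
Backdoor paths from Qj to Ng:
  P1: Qj <- Kc -> Ng
  P2: Qj <- Kc -> Lz <- Ng
The empty set is not sufficient: P1 (Qj <- Kc -> Ng) has no collider blocking it and no conditioned non-collider, so it is open.
Try {Kc}:
  P1: blocked at fork node Kc ∈ conditioning set.
  P2: blocked at fork node Kc ∈ conditioning set.
{Kc} contains no descendant of Qj and blocks every backdoor path.
{Kc} is the unique smallest valid adjustment set.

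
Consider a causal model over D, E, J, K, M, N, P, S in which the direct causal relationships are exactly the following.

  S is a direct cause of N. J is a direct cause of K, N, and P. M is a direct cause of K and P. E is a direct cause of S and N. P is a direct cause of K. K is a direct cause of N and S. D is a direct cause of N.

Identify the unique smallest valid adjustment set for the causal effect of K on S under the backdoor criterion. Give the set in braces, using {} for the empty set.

Variables eligible for adjustment (non-descendants of K, excluding K and S): {D, E, J, M, P}.
Backdoor paths from K to S:
  P1: K <- J -> N <- E -> S
  P2: K <- J -> N <- S
  P3: K <- M -> P <- J -> N <- E -> S
  P4: K <- M -> P <- J -> N <- S
  P5: K <- P <- J -> N <- E -> S
  P6: K <- P <- J -> N <- S
Each backdoor path contains an unconditioned collider, so every path is already blocked with the empty conditioning set:
  P1: blocked at collider N (neither it nor any descendant is in the conditioning set).
  P2: blocked at collider N (neither it nor any descendant is in the conditioning set).
  P3: blocked at collider P (neither it nor any descendant is in the conditioning set).
  P4: blocked at collider P (neither it nor any descendant is in the conditioning set).
  P5: blocked at collider N (neither it nor any descendant is in the conditioning set).
  P6: blocked at collider N (neither it nor any descendant is in the conditioning set).
The empty set is therefore the unique smallest valid set.

{}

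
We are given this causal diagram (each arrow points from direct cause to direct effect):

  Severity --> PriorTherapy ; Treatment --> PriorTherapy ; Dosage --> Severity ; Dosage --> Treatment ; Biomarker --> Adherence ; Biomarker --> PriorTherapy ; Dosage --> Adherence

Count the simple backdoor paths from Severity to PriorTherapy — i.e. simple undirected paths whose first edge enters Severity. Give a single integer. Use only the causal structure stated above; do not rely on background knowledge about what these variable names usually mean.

2

A backdoor path from Severity to PriorTherapy is any simple undirected path whose first edge points into Severity (i.e. leaves Severity via a parent).
Parents of Severity: {Dosage}.
Enumerating:
  P1: Severity <- Dosage -> Treatment -> PriorTherapy
  P2: Severity <- Dosage -> Adherence <- Biomarker -> PriorTherapy
That exhausts the simple backdoor paths. Count: 2.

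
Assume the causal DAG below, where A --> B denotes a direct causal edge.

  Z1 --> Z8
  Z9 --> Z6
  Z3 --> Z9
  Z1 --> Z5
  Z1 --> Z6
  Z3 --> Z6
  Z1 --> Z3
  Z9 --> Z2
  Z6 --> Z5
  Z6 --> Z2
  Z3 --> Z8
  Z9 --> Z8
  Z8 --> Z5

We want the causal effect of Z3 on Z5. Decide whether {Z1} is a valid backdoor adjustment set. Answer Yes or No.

Backdoor paths from Z3 to Z5 (paths whose first edge points into Z3):
  P1: Z3 <- Z1 -> Z8 <- Z9 -> Z6 -> Z5
  P2: Z3 <- Z1 -> Z8 <- Z9 -> Z2 <- Z6 -> Z5
  P3: Z3 <- Z1 -> Z8 -> Z5
  P4: Z3 <- Z1 -> Z6 <- Z9 -> Z8 -> Z5
  P5: Z3 <- Z1 -> Z6 -> Z2 <- Z9 -> Z8 -> Z5
  P6: Z3 <- Z1 -> Z6 -> Z5
  P7: Z3 <- Z1 -> Z5
Condition 1 (no descendant of Z3 in the set): holds — descendants of Z3 are {Z2, Z5, Z6, Z8, Z9}; none are in {Z1}.
Condition 2 (every backdoor path blocked by {Z1}):
  P1: blocked at fork node Z1 ∈ conditioning set.
  P2: blocked at fork node Z1 ∈ conditioning set.
  P3: blocked at fork node Z1 ∈ conditioning set.
  P4: blocked at fork node Z1 ∈ conditioning set.
  P5: blocked at fork node Z1 ∈ conditioning set.
  P6: blocked at fork node Z1 ∈ conditioning set.
  P7: blocked at fork node Z1 ∈ conditioning set.
{Z1} satisfies the backdoor criterion.

Yes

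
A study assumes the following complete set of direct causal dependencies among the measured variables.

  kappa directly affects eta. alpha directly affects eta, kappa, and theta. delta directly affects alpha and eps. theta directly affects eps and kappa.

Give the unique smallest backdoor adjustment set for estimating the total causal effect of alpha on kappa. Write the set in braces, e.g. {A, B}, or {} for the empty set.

{}

Variables eligible for adjustment (non-descendants of alpha, excluding alpha and kappa): {delta}.
Backdoor paths from alpha to kappa:
  P1: alpha <- delta -> eps <- theta -> kappa
Each backdoor path contains an unconditioned collider, so every path is already blocked with the empty conditioning set:
  P1: blocked at collider eps (neither it nor any descendant is in the conditioning set).
The empty set is therefore the unique smallest valid set.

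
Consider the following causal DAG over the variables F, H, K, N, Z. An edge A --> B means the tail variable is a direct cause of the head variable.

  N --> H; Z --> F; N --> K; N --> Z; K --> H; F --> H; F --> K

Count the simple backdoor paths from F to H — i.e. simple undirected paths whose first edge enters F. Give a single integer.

A backdoor path from F to H is any simple undirected path whose first edge points into F (i.e. leaves F via a parent).
Parents of F: {Z}.
Enumerating:
  P1: F <- Z <- N -> K -> H
  P2: F <- Z <- N -> H
That exhausts the simple backdoor paths. Count: 2.

2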